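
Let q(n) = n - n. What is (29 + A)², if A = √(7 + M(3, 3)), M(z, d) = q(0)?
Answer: (29 + √7)² ≈ 1001.5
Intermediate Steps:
q(n) = 0
M(z, d) = 0
A = √7 (A = √(7 + 0) = √7 ≈ 2.6458)
(29 + A)² = (29 + √7)²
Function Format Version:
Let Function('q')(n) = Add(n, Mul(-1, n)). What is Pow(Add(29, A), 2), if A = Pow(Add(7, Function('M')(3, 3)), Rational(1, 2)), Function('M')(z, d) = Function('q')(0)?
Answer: Pow(Add(29, Pow(7, Rational(1, 2))), 2) ≈ 1001.5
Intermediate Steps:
Function('q')(n) = 0
Function('M')(z, d) = 0
A = Pow(7, Rational(1, 2)) (A = Pow(Add(7, 0), Rational(1, 2)) = Pow(7, Rational(1, 2)) ≈ 2.6458)
Pow(Add(29, A), 2) = Pow(Add(29, Pow(7, Rational(1, 2))), 2)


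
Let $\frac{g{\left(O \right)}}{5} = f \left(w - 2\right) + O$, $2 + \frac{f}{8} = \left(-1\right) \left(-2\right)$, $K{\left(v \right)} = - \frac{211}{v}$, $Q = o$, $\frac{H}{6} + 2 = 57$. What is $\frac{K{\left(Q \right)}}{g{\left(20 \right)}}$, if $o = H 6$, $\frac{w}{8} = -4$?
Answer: $- \frac{211}{198000} \approx -0.0010657$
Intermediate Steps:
$H = 330$ ($H = -12 + 6 \cdot 57 = -12 + 342 = 330$)
$w = -32$ ($w = 8 \left(-4\right) = -32$)
$o = 1980$ ($o = 330 \cdot 6 = 1980$)
$Q = 1980$
$f = 0$ ($f = -16 + 8 \left(\left(-1\right) \left(-2\right)\right) = -16 + 8 \cdot 2 = -16 + 16 = 0$)
$g{\left(O \right)} = 5 O$ ($g{\left(O \right)} = 5 \left(0 \left(-32 - 2\right) + O\right) = 5 \left(0 \left(-34\right) + O\right) = 5 \left(0 + O\right) = 5 O$)
$\frac{K{\left(Q \right)}}{g{\left(20 \right)}} = \frac{\left(-211\right) \frac{1}{1980}}{5 \cdot 20} = \frac{\left(-211\right) \frac{1}{1980}}{100} = \left(- \frac{211}{1980}\right) \frac{1}{100} = - \frac{211}{198000}$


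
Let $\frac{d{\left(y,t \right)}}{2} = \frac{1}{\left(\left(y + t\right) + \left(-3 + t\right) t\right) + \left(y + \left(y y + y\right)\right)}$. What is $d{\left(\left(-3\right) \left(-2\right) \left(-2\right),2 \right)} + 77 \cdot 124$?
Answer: $\frac{515593}{54} \approx 9548.0$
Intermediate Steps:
$d{\left(y,t \right)} = \frac{2}{t + y^{2} + 3 y + t \left(-3 + t\right)}$ ($d{\left(y,t \right)} = \frac{2}{\left(\left(y + t\right) + \left(-3 + t\right) t\right) + \left(y + \left(y y + y\right)\right)} = \frac{2}{\left(\left(t + y\right) + t \left(-3 + t\right)\right) + \left(y + \left(y^{2} + y\right)\right)} = \frac{2}{\left(t + y + t \left(-3 + t\right)\right) + \left(y + \left(y + y^{2}\right)\right)} = \frac{2}{\left(t + y + t \left(-3 + t\right)\right) + \left(y^{2} + 2 y\right)} = \frac{2}{t + y^{2} + 3 y + t \left(-3 + t\right)}$)
$d{\left(\left(-3\right) \left(-2\right) \left(-2\right),2 \right)} + 77 \cdot 124 = \frac{2}{2^{2} + \left(\left(-3\right) \left(-2\right) \left(-2\right)\right)^{2} - 4 + 3 \left(-3\right) \left(-2\right) \left(-2\right)} + 77 \cdot 124 = \frac{2}{4 + \left(6 \left(-2\right)\right)^{2} - 4 + 3 \cdot 6 \left(-2\right)} + 9548 = \frac{2}{4 + \left(-12\right)^{2} - 4 + 3 \left(-12\right)} + 9548 = \frac{2}{4 + 144 - 4 - 36} + 9548 = \frac{2}{108} + 9548 = 2 \cdot \frac{1}{108} + 9548 = \frac{1}{54} + 9548 = \frac{515593}{54}$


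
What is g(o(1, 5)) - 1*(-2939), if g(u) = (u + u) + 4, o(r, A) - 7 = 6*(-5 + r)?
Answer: 2909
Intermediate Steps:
o(r, A) = -23 + 6*r (o(r, A) = 7 + 6*(-5 + r) = 7 + (-30 + 6*r) = -23 + 6*r)
g(u) = 4 + 2*u (g(u) = 2*u + 4 = 4 + 2*u)
g(o(1, 5)) - 1*(-2939) = (4 + 2*(-23 + 6*1)) - 1*(-2939) = (4 + 2*(-23 + 6)) + 2939 = (4 + 2*(-17)) + 2939 = (4 - 34) + 2939 = -30 + 2939 = 2909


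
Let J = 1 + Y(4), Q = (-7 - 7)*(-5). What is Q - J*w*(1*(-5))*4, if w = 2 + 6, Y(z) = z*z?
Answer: 2790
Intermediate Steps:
Y(z) = z²
Q = 70 (Q = -14*(-5) = 70)
w = 8
J = 17 (J = 1 + 4² = 1 + 16 = 17)
Q - J*w*(1*(-5))*4 = 70 - 17*8*(1*(-5))*4 = 70 - 136*(-5*4) = 70 - 136*(-20) = 70 - 1*(-2720) = 70 + 2720 = 2790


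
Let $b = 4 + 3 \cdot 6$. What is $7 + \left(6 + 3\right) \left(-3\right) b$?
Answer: $-587$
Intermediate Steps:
$b = 22$ ($b = 4 + 18 = 22$)
$7 + \left(6 + 3\right) \left(-3\right) b = 7 + \left(6 + 3\right) \left(-3\right) 22 = 7 + 9 \left(-3\right) 22 = 7 - 594 = -587$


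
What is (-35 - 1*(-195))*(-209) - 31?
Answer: -33471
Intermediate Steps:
(-35 - 1*(-195))*(-209) - 31 = (-35 + 195)*(-209) - 31 = 160*(-209) - 31 = -33440 - 31 = -33471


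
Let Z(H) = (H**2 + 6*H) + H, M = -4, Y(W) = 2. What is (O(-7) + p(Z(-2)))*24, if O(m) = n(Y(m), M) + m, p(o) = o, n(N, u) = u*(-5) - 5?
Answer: -48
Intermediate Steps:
Z(H) = H**2 + 7*H
n(N, u) = -5 - 5*u (n(N, u) = -5*u - 5 = -5 - 5*u)
O(m) = 15 + m (O(m) = (-5 - 5*(-4)) + m = (-5 + 20) + m = 15 + m)
(O(-7) + p(Z(-2)))*24 = ((15 - 7) - 2*(7 - 2))*24 = (8 - 2*5)*24 = (8 - 10)*24 = -2*24 = -48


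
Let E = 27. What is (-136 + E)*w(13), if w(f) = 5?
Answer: -545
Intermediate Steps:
(-136 + E)*w(13) = (-136 + 27)*5 = -109*5 = -545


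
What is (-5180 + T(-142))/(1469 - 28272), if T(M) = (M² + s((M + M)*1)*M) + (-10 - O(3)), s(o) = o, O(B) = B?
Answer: -55299/26803 ≈ -2.0632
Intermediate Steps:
T(M) = -13 + 3*M² (T(M) = (M² + ((M + M)*1)*M) + (-10 - 1*3) = (M² + ((2*M)*1)*M) + (-10 - 3) = (M² + (2*M)*M) - 13 = (M² + 2*M²) - 13 = 3*M² - 13 = -13 + 3*M²)
(-5180 + T(-142))/(1469 - 28272) = (-5180 + (-13 + 3*(-142)²))/(1469 - 28272) = (-5180 + (-13 + 3*20164))/(-26803) = (-5180 + (-13 + 60492))*(-1/26803) = (-5180 + 60479)*(-1/26803) = 55299*(-1/26803) = -55299/26803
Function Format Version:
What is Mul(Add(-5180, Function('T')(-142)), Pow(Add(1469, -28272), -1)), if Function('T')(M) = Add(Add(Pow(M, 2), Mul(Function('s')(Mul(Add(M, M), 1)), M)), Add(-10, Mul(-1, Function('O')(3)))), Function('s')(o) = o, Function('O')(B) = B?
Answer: Rational(-55299, 26803) ≈ -2.0632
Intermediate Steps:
Function('T')(M) = Add(-13, Mul(3, Pow(M, 2))) (Function('T')(M) = Add(Add(Pow(M, 2), Mul(Mul(Add(M, M), 1), M)), Add(-10, Mul(-1, 3))) = Add(Add(Pow(M, 2), Mul(Mul(Mul(2, M), 1), M)), Add(-10, -3)) = Add(Add(Pow(M, 2), Mul(Mul(2, M), M)), -13) = Add(Add(Pow(M, 2), Mul(2, Pow(M, 2))), -13) = Add(Mul(3, Pow(M, 2)), -13) = Add(-13, Mul(3, Pow(M, 2))))
Mul(Add(-5180, Function('T')(-142)), Pow(Add(1469, -28272), -1)) = Mul(Add(-5180, Add(-13, Mul(3, Pow(-142, 2)))), Pow(Add(1469, -28272), -1)) = Mul(Add(-5180, Add(-13, Mul(3, 20164))), Pow(-26803, -1)) = Mul(Add(-5180, Add(-13, 60492)), Rational(-1, 26803)) = Mul(Add(-5180, 60479), Rational(-1, 26803)) = Mul(55299, Rational(-1, 26803)) = Rational(-55299, 26803)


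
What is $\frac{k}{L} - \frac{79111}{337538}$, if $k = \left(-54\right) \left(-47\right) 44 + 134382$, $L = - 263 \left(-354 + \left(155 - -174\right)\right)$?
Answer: $\frac{82532420227}{2219312350} \approx 37.188$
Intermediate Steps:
$L = 6575$ ($L = - 263 \left(-354 + \left(155 + 174\right)\right) = - 263 \left(-354 + 329\right) = \left(-263\right) \left(-25\right) = 6575$)
$k = 246054$ ($k = 2538 \cdot 44 + 134382 = 111672 + 134382 = 246054$)
$\frac{k}{L} - \frac{79111}{337538} = \frac{246054}{6575} - \frac{79111}{337538} = \frac{82532420227}{2219312350}$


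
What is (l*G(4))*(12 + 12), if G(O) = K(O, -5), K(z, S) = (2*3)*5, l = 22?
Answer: 15840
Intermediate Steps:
K(z, S) = 30 (K(z, S) = 6*5 = 30)
G(O) = 30
(l*G(4))*(12 + 12) = (22*30)*(12 + 12) = 660*24 = 15840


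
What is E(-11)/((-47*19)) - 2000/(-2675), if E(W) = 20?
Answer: 69300/95551 ≈ 0.72527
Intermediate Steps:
E(-11)/((-47*19)) - 2000/(-2675) = 20/((-47*19)) - 2000/(-2675) = 20/(-893) - 2000*(-1/2675) = 20*(-1/893) + 80/107 = -20/893 + 80/107 = 69300/95551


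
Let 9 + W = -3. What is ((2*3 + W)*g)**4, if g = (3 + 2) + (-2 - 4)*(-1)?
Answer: 18974736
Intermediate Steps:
W = -12 (W = -9 - 3 = -12)
g = 11 (g = 5 - 6*(-1) = 5 + 6 = 11)
((2*3 + W)*g)**4 = ((2*3 - 12)*11)**4 = ((6 - 12)*11)**4 = (-6*11)**4 = (-66)**4 = 18974736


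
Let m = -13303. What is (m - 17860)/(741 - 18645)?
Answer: 31163/17904 ≈ 1.7406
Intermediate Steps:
(m - 17860)/(741 - 18645) = (-13303 - 17860)/(741 - 18645) = -31163/(-17904) = -31163*(-1/17904) = 31163/17904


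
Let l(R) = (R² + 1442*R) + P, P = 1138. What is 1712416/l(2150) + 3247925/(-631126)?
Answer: -12003010534117/2437389047094 ≈ -4.9245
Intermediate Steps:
l(R) = 1138 + R² + 1442*R (l(R) = (R² + 1442*R) + 1138 = 1138 + R² + 1442*R)
1712416/l(2150) + 3247925/(-631126) = 1712416/(1138 + 2150² + 1442*2150) + 3247925/(-631126) = 1712416/(1138 + 4622500 + 3100300) + 3247925*(-1/631126) = 1712416/7723938 - 3247925/631126 = 1712416*(1/7723938) - 3247925/631126 = 856208/3861969 - 3247925/631126 = -12003010534117/2437389047094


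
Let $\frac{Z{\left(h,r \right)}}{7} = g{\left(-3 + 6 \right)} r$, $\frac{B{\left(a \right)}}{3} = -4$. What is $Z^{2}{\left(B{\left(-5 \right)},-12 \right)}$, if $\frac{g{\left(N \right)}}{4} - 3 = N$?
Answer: $4064256$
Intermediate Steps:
$g{\left(N \right)} = 12 + 4 N$
$B{\left(a \right)} = -12$ ($B{\left(a \right)} = 3 \left(-4\right) = -12$)
$Z{\left(h,r \right)} = 168 r$ ($Z{\left(h,r \right)} = 7 \left(12 + 4 \left(-3 + 6\right)\right) r = 7 \left(12 + 4 \cdot 3\right) r = 7 \left(12 + 12\right) r = 7 \cdot 24 r = 168 r$)
$Z^{2}{\left(B{\left(-5 \right)},-12 \right)} = \left(168 \left(-12\right)\right)^{2} = \left(-2016\right)^{2} = 4064256$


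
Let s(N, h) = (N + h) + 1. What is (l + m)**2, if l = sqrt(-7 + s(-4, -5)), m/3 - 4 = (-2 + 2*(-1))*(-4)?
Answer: (60 + I*sqrt(15))**2 ≈ 3585.0 + 464.76*I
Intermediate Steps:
s(N, h) = 1 + N + h
m = 60 (m = 12 + 3*((-2 + 2*(-1))*(-4)) = 12 + 3*((-2 - 2)*(-4)) = 12 + 3*(-4*(-4)) = 12 + 3*16 = 12 + 48 = 60)
l = I*sqrt(15) (l = sqrt(-7 + (1 - 4 - 5)) = sqrt(-7 - 8) = sqrt(-15) = I*sqrt(15) ≈ 3.873*I)
(l + m)**2 = (I*sqrt(15) + 60)**2 = (60 + I*sqrt(15))**2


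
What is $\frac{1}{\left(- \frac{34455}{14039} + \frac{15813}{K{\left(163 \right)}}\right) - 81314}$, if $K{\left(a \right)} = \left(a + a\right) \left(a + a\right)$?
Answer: $- \frac{1492008764}{121324640376769} \approx -1.2298 \cdot 10^{-5}$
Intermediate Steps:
$K{\left(a \right)} = 4 a^{2}$ ($K{\left(a \right)} = 2 a 2 a = 4 a^{2}$)
$\frac{1}{\left(- \frac{34455}{14039} + \frac{15813}{K{\left(163 \right)}}\right) - 81314} = \frac{1}{\left(- \frac{34455}{14039} + \frac{15813}{4 \cdot 163^{2}}\right) - 81314} = \frac{1}{\left(\left(-34455\right) \frac{1}{14039} + \frac{15813}{4 \cdot 26569}\right) - 81314} = \frac{1}{\left(- \frac{34455}{14039} + \frac{15813}{106276}\right) - 81314} = \frac{1}{- \frac{3439740873}{1492008764} - 81314} = \frac{1}{- \frac{121324640376769}{1492008764}} = - \frac{1492008764}{121324640376769}$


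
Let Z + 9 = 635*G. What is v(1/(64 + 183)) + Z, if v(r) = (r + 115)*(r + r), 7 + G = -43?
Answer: -1937528019/61009 ≈ -31758.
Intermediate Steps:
G = -50 (G = -7 - 43 = -50)
v(r) = 2*r*(115 + r) (v(r) = (115 + r)*(2*r) = 2*r*(115 + r))
Z = -31759 (Z = -9 + 635*(-50) = -9 - 31750 = -31759)
v(1/(64 + 183)) + Z = 2*(115 + 1/(64 + 183))/(64 + 183) - 31759 = 2*(115 + 1/247)/247 - 31759 = 2*(1/247)*(115 + 1/247) - 31759 = 2*(1/247)*(28406/247) - 31759 = 56812/61009 - 31759 = -1937528019/61009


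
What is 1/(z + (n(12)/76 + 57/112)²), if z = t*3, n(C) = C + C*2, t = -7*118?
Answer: -4528384/11216963271 ≈ -0.00040371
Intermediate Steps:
t = -826
n(C) = 3*C (n(C) = C + 2*C = 3*C)
z = -2478 (z = -826*3 = -2478)
1/(z + (n(12)/76 + 57/112)²) = 1/(-2478 + ((3*12)/76 + 57/112)²) = 1/(-2478 + (36*(1/76) + 57*(1/112))²) = 1/(-2478 + (9/19 + 57/112)²) = 1/(-2478 + (2091/2128)²) = 1/(-2478 + 4372281/4528384) = 1/(-11216963271/4528384) = -4528384/11216963271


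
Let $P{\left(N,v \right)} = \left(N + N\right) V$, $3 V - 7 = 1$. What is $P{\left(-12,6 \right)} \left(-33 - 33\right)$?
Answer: $4224$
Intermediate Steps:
$V = \frac{8}{3}$ ($V = \frac{7}{3} + \frac{1}{3} \cdot 1 = \frac{7}{3} + \frac{1}{3} = \frac{8}{3} \approx 2.6667$)
$P{\left(N,v \right)} = \frac{16 N}{3}$ ($P{\left(N,v \right)} = \left(N + N\right) \frac{8}{3} = 2 N \frac{8}{3} = \frac{16 N}{3}$)
$P{\left(-12,6 \right)} \left(-33 - 33\right) = \frac{16}{3} \left(-12\right) \left(-33 - 33\right) = \left(-64\right) \left(-66\right) = 4224$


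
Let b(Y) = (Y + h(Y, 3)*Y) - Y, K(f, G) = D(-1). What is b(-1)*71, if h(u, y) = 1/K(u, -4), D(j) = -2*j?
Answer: -71/2 ≈ -35.500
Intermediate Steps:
K(f, G) = 2 (K(f, G) = -2*(-1) = 2)
h(u, y) = ½ (h(u, y) = 1/2 = ½)
b(Y) = Y/2 (b(Y) = (Y + Y/2) - Y = 3*Y/2 - Y = Y/2)
b(-1)*71 = ((½)*(-1))*71 = -½*71 = -71/2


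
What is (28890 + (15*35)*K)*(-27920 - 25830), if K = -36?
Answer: -536962500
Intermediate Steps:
(28890 + (15*35)*K)*(-27920 - 25830) = (28890 + (15*35)*(-36))*(-27920 - 25830) = (28890 + 525*(-36))*(-53750) = (28890 - 18900)*(-53750) = 9990*(-53750) = -536962500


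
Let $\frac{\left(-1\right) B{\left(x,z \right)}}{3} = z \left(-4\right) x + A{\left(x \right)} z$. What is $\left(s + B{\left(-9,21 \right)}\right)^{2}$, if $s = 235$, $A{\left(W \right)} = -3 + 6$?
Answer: $4937284$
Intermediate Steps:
$A{\left(W \right)} = 3$
$B{\left(x,z \right)} = - 9 z + 12 x z$ ($B{\left(x,z \right)} = - 3 \left(z \left(-4\right) x + 3 z\right) = - 3 \left(- 4 z x + 3 z\right) = - 3 \left(- 4 x z + 3 z\right) = - 3 \left(3 z - 4 x z\right) = - 9 z + 12 x z$)
$\left(s + B{\left(-9,21 \right)}\right)^{2} = \left(235 + 3 \cdot 21 \left(-3 + 4 \left(-9\right)\right)\right)^{2} = \left(235 + 3 \cdot 21 \left(-3 - 36\right)\right)^{2} = \left(235 + 3 \cdot 21 \left(-39\right)\right)^{2} = \left(235 - 2457\right)^{2} = \left(-2222\right)^{2} = 4937284$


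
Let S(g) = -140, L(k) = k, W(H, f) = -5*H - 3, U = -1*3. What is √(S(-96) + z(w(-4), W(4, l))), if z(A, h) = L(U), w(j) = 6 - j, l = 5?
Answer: I*√143 ≈ 11.958*I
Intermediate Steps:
U = -3
W(H, f) = -3 - 5*H
z(A, h) = -3
√(S(-96) + z(w(-4), W(4, l))) = √(-140 - 3) = √(-143) = I*√143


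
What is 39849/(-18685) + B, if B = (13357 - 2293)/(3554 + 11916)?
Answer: -1107387/781235 ≈ -1.4175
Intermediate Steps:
B = 5532/7735 (B = 11064/15470 = 11064*(1/15470) = 5532/7735 ≈ 0.71519)
39849/(-18685) + B = 39849/(-18685) + 5532/7735 = 39849*(-1/18685) + 5532/7735 = -1077/505 + 5532/7735 = -1107387/781235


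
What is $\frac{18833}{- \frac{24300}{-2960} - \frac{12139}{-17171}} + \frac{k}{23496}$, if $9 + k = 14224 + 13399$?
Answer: $\frac{562577465935831}{266201891076} \approx 2113.3$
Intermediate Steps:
$k = 27614$ ($k = -9 + \left(14224 + 13399\right) = -9 + 27623 = 27614$)
$\frac{18833}{- \frac{24300}{-2960} - \frac{12139}{-17171}} + \frac{k}{23496} = \frac{18833}{- \frac{24300}{-2960} - \frac{12139}{-17171}} + \frac{27614}{23496} = \frac{18833}{\left(-24300\right) \left(- \frac{1}{2960}\right) - - \frac{12139}{17171}} + 27614 \cdot \frac{1}{23496} = \frac{18833}{\frac{1215}{148} + \frac{12139}{17171}} + \frac{13807}{11748} = \frac{18833}{\frac{22659337}{2541308}} + \frac{13807}{11748} = 18833 \cdot \frac{2541308}{22659337} + \frac{13807}{11748} = \frac{47860453564}{22659337} + \frac{13807}{11748} = \frac{562577465935831}{266201891076}$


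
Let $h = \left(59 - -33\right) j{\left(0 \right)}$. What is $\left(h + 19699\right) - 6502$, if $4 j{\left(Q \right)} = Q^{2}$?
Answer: $13197$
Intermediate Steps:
$j{\left(Q \right)} = \frac{Q^{2}}{4}$
$h = 0$ ($h = \left(59 - -33\right) \frac{0^{2}}{4} = \left(59 + 33\right) \frac{1}{4} \cdot 0 = 92 \cdot 0 = 0$)
$\left(h + 19699\right) - 6502 = \left(0 + 19699\right) - 6502 = 19699 - 6502 = 13197$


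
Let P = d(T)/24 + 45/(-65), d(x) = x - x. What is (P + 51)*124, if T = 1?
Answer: 81096/13 ≈ 6238.2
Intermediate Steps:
d(x) = 0
P = -9/13 (P = 0/24 + 45/(-65) = 0*(1/24) + 45*(-1/65) = 0 - 9/13 = -9/13 ≈ -0.69231)
(P + 51)*124 = (-9/13 + 51)*124 = (654/13)*124 = 81096/13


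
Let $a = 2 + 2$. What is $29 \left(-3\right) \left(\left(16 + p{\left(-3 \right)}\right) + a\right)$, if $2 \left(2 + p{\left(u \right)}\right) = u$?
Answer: $- \frac{2871}{2} \approx -1435.5$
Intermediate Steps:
$p{\left(u \right)} = -2 + \frac{u}{2}$
$a = 4$
$29 \left(-3\right) \left(\left(16 + p{\left(-3 \right)}\right) + a\right) = 29 \left(-3\right) \left(\left(16 + \left(-2 + \frac{1}{2} \left(-3\right)\right)\right) + 4\right) = - 87 \left(\left(16 - \frac{7}{2}\right) + 4\right) = - 87 \left(\frac{25}{2} + 4\right) = \left(-87\right) \frac{33}{2} = - \frac{2871}{2}$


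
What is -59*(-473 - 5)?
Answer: 28202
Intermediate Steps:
-59*(-473 - 5) = -59*(-478) = 28202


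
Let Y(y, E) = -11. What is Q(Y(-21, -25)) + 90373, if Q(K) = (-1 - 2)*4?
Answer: 90361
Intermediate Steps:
Q(K) = -12 (Q(K) = -3*4 = -12)
Q(Y(-21, -25)) + 90373 = -12 + 90373 = 90361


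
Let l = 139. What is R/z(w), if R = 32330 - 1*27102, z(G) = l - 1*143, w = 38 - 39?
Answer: -1307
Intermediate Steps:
w = -1
z(G) = -4 (z(G) = 139 - 1*143 = 139 - 143 = -4)
R = 5228 (R = 32330 - 27102 = 5228)
R/z(w) = 5228/(-4) = 5228*(-¼) = -1307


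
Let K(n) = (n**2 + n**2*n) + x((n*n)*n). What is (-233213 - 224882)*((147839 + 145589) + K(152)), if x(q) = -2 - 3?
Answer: -1753741121825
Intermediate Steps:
x(q) = -5
K(n) = -5 + n**2 + n**3 (K(n) = (n**2 + n**2*n) - 5 = (n**2 + n**3) - 5 = -5 + n**2 + n**3)
(-233213 - 224882)*((147839 + 145589) + K(152)) = (-233213 - 224882)*((147839 + 145589) + (-5 + 152**2 + 152**3)) = -458095*(293428 + (-5 + 23104 + 3511808)) = -458095*(293428 + 3534907) = -458095*3828335 = -1753741121825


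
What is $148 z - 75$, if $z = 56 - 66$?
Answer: $-1555$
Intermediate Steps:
$z = -10$ ($z = 56 - 66 = -10$)
$148 z - 75 = 148 \left(-10\right) - 75 = -1480 - 75 = -1555$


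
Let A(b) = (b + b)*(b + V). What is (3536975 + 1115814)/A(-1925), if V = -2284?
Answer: 4652789/16204650 ≈ 0.28713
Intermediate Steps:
A(b) = 2*b*(-2284 + b) (A(b) = (b + b)*(b - 2284) = (2*b)*(-2284 + b) = 2*b*(-2284 + b))
(3536975 + 1115814)/A(-1925) = (3536975 + 1115814)/((2*(-1925)*(-2284 - 1925))) = 4652789/((2*(-1925)*(-4209))) = 4652789/16204650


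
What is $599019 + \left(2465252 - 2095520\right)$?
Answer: $968751$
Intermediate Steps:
$599019 + \left(2465252 - 2095520\right) = 599019 + 369732 = 968751$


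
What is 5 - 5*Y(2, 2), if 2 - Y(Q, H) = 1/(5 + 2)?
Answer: -30/7 ≈ -4.2857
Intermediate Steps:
Y(Q, H) = 13/7 (Y(Q, H) = 2 - 1/(5 + 2) = 2 - 1/7 = 2 - 1*⅐ = 2 - ⅐ = 13/7)
5 - 5*Y(2, 2) = 5 - 5*13/7 = 5 - 65/7 = -30/7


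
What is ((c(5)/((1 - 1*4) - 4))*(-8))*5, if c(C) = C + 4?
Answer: 360/7 ≈ 51.429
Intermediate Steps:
c(C) = 4 + C
((c(5)/((1 - 1*4) - 4))*(-8))*5 = (((4 + 5)/((1 - 1*4) - 4))*(-8))*5 = ((9/((1 - 4) - 4))*(-8))*5 = ((9/(-3 - 4))*(-8))*5 = ((9/(-7))*(-8))*5 = (-1/7*9*(-8))*5 = -9/7*(-8)*5 = (72/7)*5 = 360/7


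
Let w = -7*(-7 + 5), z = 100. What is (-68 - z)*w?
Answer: -2352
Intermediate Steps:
w = 14 (w = -7*(-2) = 14)
(-68 - z)*w = (-68 - 1*100)*14 = (-68 - 100)*14 = -168*14 = -2352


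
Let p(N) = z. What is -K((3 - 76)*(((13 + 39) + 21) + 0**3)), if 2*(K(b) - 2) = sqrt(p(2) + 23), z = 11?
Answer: -2 - sqrt(34)/2 ≈ -4.9155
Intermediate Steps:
p(N) = 11
K(b) = 2 + sqrt(34)/2 (K(b) = 2 + sqrt(11 + 23)/2 = 2 + sqrt(34)/2)
-K((3 - 76)*(((13 + 39) + 21) + 0**3)) = -(2 + sqrt(34)/2) = -2 - sqrt(34)/2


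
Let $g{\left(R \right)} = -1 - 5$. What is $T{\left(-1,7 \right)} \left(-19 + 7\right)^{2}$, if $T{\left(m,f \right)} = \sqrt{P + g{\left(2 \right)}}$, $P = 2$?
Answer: $288 i \approx 288.0 i$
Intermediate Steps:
$g{\left(R \right)} = -6$
$T{\left(m,f \right)} = 2 i$ ($T{\left(m,f \right)} = \sqrt{2 - 6} = \sqrt{-4} = 2 i$)
$T{\left(-1,7 \right)} \left(-19 + 7\right)^{2} = 2 i \left(-19 + 7\right)^{2} = 2 i \left(-12\right)^{2} = 2 i 144 = 288 i$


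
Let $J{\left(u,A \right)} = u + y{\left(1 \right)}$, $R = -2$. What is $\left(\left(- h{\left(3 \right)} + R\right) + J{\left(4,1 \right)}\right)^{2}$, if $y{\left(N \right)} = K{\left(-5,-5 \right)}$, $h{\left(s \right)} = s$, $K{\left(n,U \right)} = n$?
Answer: $36$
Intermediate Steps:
$y{\left(N \right)} = -5$
$J{\left(u,A \right)} = -5 + u$ ($J{\left(u,A \right)} = u - 5 = -5 + u$)
$\left(\left(- h{\left(3 \right)} + R\right) + J{\left(4,1 \right)}\right)^{2} = \left(\left(\left(-1\right) 3 - 2\right) + \left(-5 + 4\right)\right)^{2} = \left(\left(-3 - 2\right) - 1\right)^{2} = \left(-5 - 1\right)^{2} = \left(-6\right)^{2} = 36$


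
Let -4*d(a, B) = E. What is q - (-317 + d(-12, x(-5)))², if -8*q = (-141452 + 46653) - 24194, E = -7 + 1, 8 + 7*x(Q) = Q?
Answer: -677329/8 ≈ -84666.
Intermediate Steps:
x(Q) = -8/7 + Q/7
E = -6
d(a, B) = 3/2 (d(a, B) = -¼*(-6) = 3/2)
q = 118993/8 (q = -((-141452 + 46653) - 24194)/8 = -(-94799 - 24194)/8 = -⅛*(-118993) = 118993/8 ≈ 14874.)
q - (-317 + d(-12, x(-5)))² = 118993/8 - (-317 + 3/2)² = 118993/8 - (-631/2)² = 118993/8 - 1*398161/4 = 118993/8 - 398161/4 = -677329/8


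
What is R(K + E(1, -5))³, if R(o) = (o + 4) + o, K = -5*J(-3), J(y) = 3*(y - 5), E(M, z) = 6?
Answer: 16777216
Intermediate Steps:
J(y) = -15 + 3*y (J(y) = 3*(-5 + y) = -15 + 3*y)
K = 120 (K = -5*(-15 + 3*(-3)) = -5*(-15 - 9) = -5*(-24) = 120)
R(o) = 4 + 2*o (R(o) = (4 + o) + o = 4 + 2*o)
R(K + E(1, -5))³ = (4 + 2*(120 + 6))³ = (4 + 2*126)³ = (4 + 252)³ = 256³ = 16777216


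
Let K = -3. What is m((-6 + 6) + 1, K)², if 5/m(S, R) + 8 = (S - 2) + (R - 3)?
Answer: ⅑ ≈ 0.11111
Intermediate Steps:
m(S, R) = 5/(-13 + R + S) (m(S, R) = 5/(-8 + ((S - 2) + (R - 3))) = 5/(-8 + ((-2 + S) + (-3 + R))) = 5/(-8 + (-5 + R + S)) = 5/(-13 + R + S))
m((-6 + 6) + 1, K)² = (5/(-13 - 3 + ((-6 + 6) + 1)))² = (5/(-13 - 3 + (0 + 1)))² = (5/(-13 - 3 + 1))² = (5/(-15))² = (5*(-1/15))² = (-⅓)² = ⅑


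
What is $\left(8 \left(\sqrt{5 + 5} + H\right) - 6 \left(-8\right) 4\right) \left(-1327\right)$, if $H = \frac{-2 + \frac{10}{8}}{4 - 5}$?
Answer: $-262746 - 10616 \sqrt{10} \approx -2.9632 \cdot 10^{5}$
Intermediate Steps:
$H = \frac{3}{4}$ ($H = \frac{-2 + 10 \cdot \frac{1}{8}}{-1} = \left(-2 + \frac{5}{4}\right) \left(-1\right) = \left(- \frac{3}{4}\right) \left(-1\right) = \frac{3}{4} \approx 0.75$)
$\left(8 \left(\sqrt{5 + 5} + H\right) - 6 \left(-8\right) 4\right) \left(-1327\right) = \left(8 \left(\sqrt{5 + 5} + \frac{3}{4}\right) - 6 \left(-8\right) 4\right) \left(-1327\right) = \left(8 \left(\sqrt{10} + \frac{3}{4}\right) - \left(-48\right) 4\right) \left(-1327\right) = \left(8 \left(\frac{3}{4} + \sqrt{10}\right) - -192\right) \left(-1327\right) = \left(\left(6 + 8 \sqrt{10}\right) + 192\right) \left(-1327\right) = \left(198 + 8 \sqrt{10}\right) \left(-1327\right) = -262746 - 10616 \sqrt{10}$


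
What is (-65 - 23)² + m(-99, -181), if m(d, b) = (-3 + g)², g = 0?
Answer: 7753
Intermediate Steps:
m(d, b) = 9 (m(d, b) = (-3 + 0)² = (-3)² = 9)
(-65 - 23)² + m(-99, -181) = (-65 - 23)² + 9 = (-88)² + 9 = 7744 + 9 = 7753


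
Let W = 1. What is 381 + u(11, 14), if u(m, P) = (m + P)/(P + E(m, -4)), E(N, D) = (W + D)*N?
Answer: 7214/19 ≈ 379.68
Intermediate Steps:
E(N, D) = N*(1 + D) (E(N, D) = (1 + D)*N = N*(1 + D))
u(m, P) = (P + m)/(P - 3*m) (u(m, P) = (m + P)/(P + m*(1 - 4)) = (P + m)/(P + m*(-3)) = (P + m)/(P - 3*m))
381 + u(11, 14) = 381 + (14 + 11)/(14 - 3*11) = 381 + 25/(14 - 33) = 381 + 25/(-19) = 381 - 1/19*25 = 381 - 25/19 = 7214/19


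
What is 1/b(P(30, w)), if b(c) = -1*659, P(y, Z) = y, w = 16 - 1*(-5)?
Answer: -1/659 ≈ -0.0015175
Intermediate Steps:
w = 21 (w = 16 + 5 = 21)
b(c) = -659
1/b(P(30, w)) = 1/(-659) = -1/659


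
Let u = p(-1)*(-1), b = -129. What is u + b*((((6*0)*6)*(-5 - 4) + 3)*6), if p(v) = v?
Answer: -2321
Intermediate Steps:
u = 1 (u = -1*(-1) = 1)
u + b*((((6*0)*6)*(-5 - 4) + 3)*6) = 1 - 129*(((6*0)*6)*(-5 - 4) + 3)*6 = 1 - 129*((0*6)*(-9) + 3)*6 = 1 - 129*(0*(-9) + 3)*6 = 1 - 129*(0 + 3)*6 = 1 - 387*6 = 1 - 129*18 = 1 - 2322 = -2321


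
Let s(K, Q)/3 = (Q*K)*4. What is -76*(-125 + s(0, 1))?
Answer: 9500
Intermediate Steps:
s(K, Q) = 12*K*Q (s(K, Q) = 3*((Q*K)*4) = 3*((K*Q)*4) = 3*(4*K*Q) = 12*K*Q)
-76*(-125 + s(0, 1)) = -76*(-125 + 12*0*1) = -76*(-125 + 0) = -76*(-125) = 9500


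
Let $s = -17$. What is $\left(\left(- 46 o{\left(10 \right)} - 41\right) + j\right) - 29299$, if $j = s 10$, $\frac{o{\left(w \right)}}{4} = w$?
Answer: $-31350$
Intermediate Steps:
$o{\left(w \right)} = 4 w$
$j = -170$ ($j = \left(-17\right) 10 = -170$)
$\left(\left(- 46 o{\left(10 \right)} - 41\right) + j\right) - 29299 = \left(\left(- 46 \cdot 4 \cdot 10 - 41\right) - 170\right) - 29299 = \left(\left(\left(-46\right) 40 - 41\right) - 170\right) - 29299 = \left(\left(-1840 - 41\right) - 170\right) - 29299 = \left(-1881 - 170\right) - 29299 = -2051 - 29299 = -31350$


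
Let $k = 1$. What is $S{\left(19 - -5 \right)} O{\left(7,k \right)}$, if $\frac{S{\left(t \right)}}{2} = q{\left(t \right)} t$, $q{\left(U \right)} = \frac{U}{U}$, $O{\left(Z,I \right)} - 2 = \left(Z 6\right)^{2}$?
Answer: $84768$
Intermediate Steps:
$O{\left(Z,I \right)} = 2 + 36 Z^{2}$ ($O{\left(Z,I \right)} = 2 + \left(Z 6\right)^{2} = 2 + \left(6 Z\right)^{2} = 2 + 36 Z^{2}$)
$q{\left(U \right)} = 1$
$S{\left(t \right)} = 2 t$ ($S{\left(t \right)} = 2 \cdot 1 t = 2 t$)
$S{\left(19 - -5 \right)} O{\left(7,k \right)} = 2 \left(19 - -5\right) \left(2 + 36 \cdot 7^{2}\right) = 2 \left(19 + 5\right) \left(2 + 36 \cdot 49\right) = 2 \cdot 24 \left(2 + 1764\right) = 48 \cdot 1766 = 84768$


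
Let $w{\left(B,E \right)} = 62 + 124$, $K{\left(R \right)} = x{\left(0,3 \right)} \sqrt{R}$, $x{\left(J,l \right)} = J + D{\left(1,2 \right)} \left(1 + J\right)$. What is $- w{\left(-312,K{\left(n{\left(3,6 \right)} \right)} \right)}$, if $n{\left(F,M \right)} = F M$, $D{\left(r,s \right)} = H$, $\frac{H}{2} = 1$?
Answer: $-186$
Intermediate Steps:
$H = 2$ ($H = 2 \cdot 1 = 2$)
$D{\left(r,s \right)} = 2$
$x{\left(J,l \right)} = 2 + 3 J$ ($x{\left(J,l \right)} = J + 2 \left(1 + J\right) = J + \left(2 + 2 J\right) = 2 + 3 J$)
$K{\left(R \right)} = 2 \sqrt{R}$ ($K{\left(R \right)} = \left(2 + 3 \cdot 0\right) \sqrt{R} = \left(2 + 0\right) \sqrt{R} = 2 \sqrt{R}$)
$w{\left(B,E \right)} = 186$
$- w{\left(-312,K{\left(n{\left(3,6 \right)} \right)} \right)} = \left(-1\right) 186 = -186$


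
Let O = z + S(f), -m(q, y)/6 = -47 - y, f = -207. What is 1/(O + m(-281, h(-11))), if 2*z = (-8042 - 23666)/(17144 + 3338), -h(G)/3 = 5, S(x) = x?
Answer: -10241/161542 ≈ -0.063395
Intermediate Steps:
h(G) = -15 (h(G) = -3*5 = -15)
z = -7927/10241 (z = ((-8042 - 23666)/(17144 + 3338))/2 = (-31708/20482)/2 = (-31708*1/20482)/2 = (½)*(-15854/10241) = -7927/10241 ≈ -0.77405)
m(q, y) = 282 + 6*y (m(q, y) = -6*(-47 - y) = 282 + 6*y)
O = -2127814/10241 (O = -7927/10241 - 207 = -2127814/10241 ≈ -207.77)
1/(O + m(-281, h(-11))) = 1/(-2127814/10241 + (282 + 6*(-15))) = 1/(-2127814/10241 + (282 - 90)) = 1/(-2127814/10241 + 192) = 1/(-161542/10241) = -10241/161542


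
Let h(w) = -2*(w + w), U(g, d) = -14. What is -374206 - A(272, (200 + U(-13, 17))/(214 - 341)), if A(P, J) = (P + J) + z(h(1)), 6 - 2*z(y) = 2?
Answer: -47558774/127 ≈ -3.7448e+5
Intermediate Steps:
h(w) = -4*w
z(y) = 2 (z(y) = 3 - 1/2*2 = 3 - 1 = 2)
A(P, J) = 2 + J + P (A(P, J) = (P + J) + 2 = (J + P) + 2 = 2 + J + P)
-374206 - A(272, (200 + U(-13, 17))/(214 - 341)) = -374206 - (2 + (200 - 14)/(214 - 341) + 272) = -374206 - (2 + 186/(-127) + 272) = -374206 - (2 + 186*(-1/127) + 272) = -374206 - (2 - 186/127 + 272) = -374206 - 1*34612/127 = -374206 - 34612/127 = -47558774/127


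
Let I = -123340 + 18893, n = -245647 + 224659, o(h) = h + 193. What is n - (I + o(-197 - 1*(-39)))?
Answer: 83424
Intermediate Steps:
o(h) = 193 + h
n = -20988
I = -104447
n - (I + o(-197 - 1*(-39))) = -20988 - (-104447 + (193 + (-197 - 1*(-39)))) = -20988 - (-104447 + (193 + (-197 + 39))) = -20988 - (-104447 + (193 - 158)) = -20988 - (-104447 + 35) = -20988 - 1*(-104412) = -20988 + 104412 = 83424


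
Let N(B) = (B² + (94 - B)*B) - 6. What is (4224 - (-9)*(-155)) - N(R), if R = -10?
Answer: 3775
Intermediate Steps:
N(B) = -6 + B² + B*(94 - B) (N(B) = (B² + B*(94 - B)) - 6 = -6 + B² + B*(94 - B))
(4224 - (-9)*(-155)) - N(R) = (4224 - (-9)*(-155)) - (-6 + 94*(-10)) = (4224 - 1*1395) - (-6 - 940) = (4224 - 1395) - 1*(-946) = 2829 + 946 = 3775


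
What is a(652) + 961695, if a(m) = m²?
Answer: 1386799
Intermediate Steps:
a(652) + 961695 = 652² + 961695 = 425104 + 961695 = 1386799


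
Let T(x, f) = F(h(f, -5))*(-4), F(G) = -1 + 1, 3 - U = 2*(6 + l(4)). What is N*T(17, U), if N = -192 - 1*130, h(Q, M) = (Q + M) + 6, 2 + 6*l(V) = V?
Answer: 0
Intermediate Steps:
l(V) = -⅓ + V/6
h(Q, M) = 6 + M + Q (h(Q, M) = (M + Q) + 6 = 6 + M + Q)
U = -29/3 (U = 3 - 2*(6 + (-⅓ + (⅙)*4)) = 3 - 2*(6 + (-⅓ + ⅔)) = 3 - 2*(6 + ⅓) = 3 - 2*19/3 = 3 - 1*38/3 = 3 - 38/3 = -29/3 ≈ -9.6667)
F(G) = 0
T(x, f) = 0 (T(x, f) = 0*(-4) = 0)
N = -322 (N = -192 - 130 = -322)
N*T(17, U) = -322*0 = 0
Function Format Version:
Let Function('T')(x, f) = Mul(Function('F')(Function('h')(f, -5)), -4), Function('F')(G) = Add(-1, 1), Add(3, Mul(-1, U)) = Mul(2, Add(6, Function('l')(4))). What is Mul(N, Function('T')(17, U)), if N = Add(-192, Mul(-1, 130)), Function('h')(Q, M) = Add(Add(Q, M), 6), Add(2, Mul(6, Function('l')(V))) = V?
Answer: 0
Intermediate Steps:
Function('l')(V) = Add(Rational(-1, 3), Mul(Rational(1, 6), V))
Function('h')(Q, M) = Add(6, M, Q) (Function('h')(Q, M) = Add(Add(M, Q), 6) = Add(6, M, Q))
U = Rational(-29, 3) (U = Add(3, Mul(-1, Mul(2, Add(6, Add(Rational(-1, 3), Mul(Rational(1, 6), 4)))))) = Add(3, Mul(-1, Mul(2, Add(6, Add(Rational(-1, 3), Rational(2, 3)))))) = Add(3, Mul(-1, Mul(2, Add(6, Rational(1, 3))))) = Add(3, Mul(-1, Mul(2, Rational(19, 3)))) = Add(3, Mul(-1, Rational(38, 3))) = Add(3, Rational(-38, 3)) = Rational(-29, 3) ≈ -9.6667)
Function('F')(G) = 0
Function('T')(x, f) = 0 (Function('T')(x, f) = Mul(0, -4) = 0)
N = -322 (N = Add(-192, -130) = -322)
Mul(N, Function('T')(17, U)) = Mul(-322, 0) = 0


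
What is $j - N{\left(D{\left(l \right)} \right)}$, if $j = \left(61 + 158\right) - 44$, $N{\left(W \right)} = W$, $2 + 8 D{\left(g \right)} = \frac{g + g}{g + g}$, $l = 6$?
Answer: $\frac{1401}{8} \approx 175.13$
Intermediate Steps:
$D{\left(g \right)} = - \frac{1}{8}$ ($D{\left(g \right)} = - \frac{1}{4} + \frac{\left(g + g\right) \frac{1}{g + g}}{8} = - \frac{1}{4} + \frac{2 g \frac{1}{2 g}}{8} = - \frac{1}{4} + \frac{1}{8} \cdot 1 = - \frac{1}{4} + \frac{1}{8} = - \frac{1}{8}$)
$j = 175$ ($j = 219 - 44 = 175$)
$j - N{\left(D{\left(l \right)} \right)} = 175 - - \frac{1}{8} = 175 + \frac{1}{8} = \frac{1401}{8}$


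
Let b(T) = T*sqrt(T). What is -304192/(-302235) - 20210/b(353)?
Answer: 304192/302235 - 20210*sqrt(353)/124609 ≈ -2.0407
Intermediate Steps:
b(T) = T**(3/2)
-304192/(-302235) - 20210/b(353) = -304192/(-302235) - 20210*sqrt(353)/124609 = -304192*(-1/302235) - 20210*sqrt(353)/124609 = 304192/302235 - 20210*sqrt(353)/124609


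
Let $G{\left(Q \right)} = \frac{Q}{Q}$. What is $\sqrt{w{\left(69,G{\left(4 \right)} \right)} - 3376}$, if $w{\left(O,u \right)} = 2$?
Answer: $i \sqrt{3374} \approx 58.086 i$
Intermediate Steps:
$G{\left(Q \right)} = 1$
$\sqrt{w{\left(69,G{\left(4 \right)} \right)} - 3376} = \sqrt{2 - 3376} = \sqrt{-3374} = i \sqrt{3374}$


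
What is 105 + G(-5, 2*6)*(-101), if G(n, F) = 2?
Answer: -97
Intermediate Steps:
105 + G(-5, 2*6)*(-101) = 105 + 2*(-101) = 105 - 202 = -97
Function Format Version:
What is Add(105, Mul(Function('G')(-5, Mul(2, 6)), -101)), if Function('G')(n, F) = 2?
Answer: -97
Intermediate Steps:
Add(105, Mul(Function('G')(-5, Mul(2, 6)), -101)) = Add(105, Mul(2, -101)) = Add(105, -202) = -97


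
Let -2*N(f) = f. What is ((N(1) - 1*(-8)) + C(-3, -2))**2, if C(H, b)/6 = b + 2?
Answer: 225/4 ≈ 56.250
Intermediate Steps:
N(f) = -f/2
C(H, b) = 12 + 6*b (C(H, b) = 6*(b + 2) = 6*(2 + b) = 12 + 6*b)
((N(1) - 1*(-8)) + C(-3, -2))**2 = ((-1/2*1 - 1*(-8)) + (12 + 6*(-2)))**2 = ((-1/2 + 8) + (12 - 12))**2 = (15/2 + 0)**2 = (15/2)**2 = 225/4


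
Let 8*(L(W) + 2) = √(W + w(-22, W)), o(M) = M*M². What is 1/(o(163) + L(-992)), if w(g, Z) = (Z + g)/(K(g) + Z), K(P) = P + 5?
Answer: 139831094560/605572813610747157 - 4*I*√1008913226/605572813610747157 ≈ 2.3091e-7 - 2.0981e-13*I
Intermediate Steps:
K(P) = 5 + P
o(M) = M³
w(g, Z) = (Z + g)/(5 + Z + g) (w(g, Z) = (Z + g)/((5 + g) + Z) = (Z + g)/(5 + Z + g))
L(W) = -2 + √(W + (-22 + W)/(-17 + W))/8 (L(W) = -2 + √(W + (W - 22)/(5 + W - 22))/8 = -2 + √(W + (-22 + W)/(-17 + W))/8)
1/(o(163) + L(-992)) = 1/(163³ + (-2 + √((-22 - 992 - 992*(-17 - 992))/(-17 - 992))/8)) = 1/(4330747 + (-2 + √((-22 - 992 - 992*(-1009))/(-1009))/8)) = 1/(4330747 + (-2 + √(-(-22 - 992 + 1000928)/1009)/8)) = 1/(4330747 + (-2 + √(-1/1009*999914)/8)) = 1/(4330747 + (-2 + √(-999914/1009)/8)) = 1/(4330747 + (-2 + (I*√1008913226/1009)/8)) = 1/(4330747 + (-2 + I*√1008913226/8072)) = 1/(4330745 + I*√1008913226/8072)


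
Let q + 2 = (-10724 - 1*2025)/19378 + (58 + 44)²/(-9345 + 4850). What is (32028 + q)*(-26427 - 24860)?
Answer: -143056742689412791/87104110 ≈ -1.6424e+9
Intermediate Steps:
q = -433123687/87104110 (q = -2 + ((-10724 - 1*2025)/19378 + (58 + 44)²/(-9345 + 4850)) = -2 + ((-10724 - 2025)*(1/19378) + 102²/(-4495)) = -2 + (-12749*1/19378 + 10404*(-1/4495)) = -2 + (-12749/19378 - 10404/4495) = -2 - 258915467/87104110 = -433123687/87104110 ≈ -4.9725)
(32028 + q)*(-26427 - 24860) = (32028 - 433123687/87104110)*(-26427 - 24860) = (2789337311393/87104110)*(-51287) = -143056742689412791/87104110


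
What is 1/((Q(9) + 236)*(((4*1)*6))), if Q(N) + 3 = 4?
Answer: 1/5688 ≈ 0.00017581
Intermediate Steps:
Q(N) = 1 (Q(N) = -3 + 4 = 1)
1/((Q(9) + 236)*(((4*1)*6))) = 1/((1 + 236)*(((4*1)*6))) = 1/(237*((4*6))) = (1/237)/24 = (1/237)*(1/24) = 1/5688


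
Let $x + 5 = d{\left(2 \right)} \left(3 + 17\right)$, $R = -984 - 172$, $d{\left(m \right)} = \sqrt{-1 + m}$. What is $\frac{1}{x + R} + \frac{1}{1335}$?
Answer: $- \frac{194}{1523235} \approx -0.00012736$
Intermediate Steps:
$R = -1156$ ($R = -984 - 172 = -1156$)
$x = 15$ ($x = -5 + \sqrt{-1 + 2} \left(3 + 17\right) = -5 + \sqrt{1} \cdot 20 = -5 + 1 \cdot 20 = -5 + 20 = 15$)
$\frac{1}{x + R} + \frac{1}{1335} = \frac{1}{15 - 1156} + \frac{1}{1335} = \frac{1}{-1141} + \frac{1}{1335} = - \frac{1}{1141} + \frac{1}{1335} = - \frac{194}{1523235}$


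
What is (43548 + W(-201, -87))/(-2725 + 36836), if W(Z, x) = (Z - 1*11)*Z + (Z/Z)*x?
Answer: 86073/34111 ≈ 2.5233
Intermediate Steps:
W(Z, x) = x + Z*(-11 + Z) (W(Z, x) = (Z - 11)*Z + 1*x = (-11 + Z)*Z + x = Z*(-11 + Z) + x = x + Z*(-11 + Z))
(43548 + W(-201, -87))/(-2725 + 36836) = (43548 + (-87 + (-201)² - 11*(-201)))/(-2725 + 36836) = (43548 + (-87 + 40401 + 2211))/34111 = (43548 + 42525)*(1/34111) = 86073*(1/34111) = 86073/34111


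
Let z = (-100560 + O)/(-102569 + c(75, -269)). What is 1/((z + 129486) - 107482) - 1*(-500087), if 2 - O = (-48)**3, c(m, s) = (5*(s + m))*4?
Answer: 1171350660663743/2342293762 ≈ 5.0009e+5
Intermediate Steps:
c(m, s) = 20*m + 20*s (c(m, s) = (5*(m + s))*4 = (5*m + 5*s)*4 = 20*m + 20*s)
O = 110594 (O = 2 - 1*(-48)**3 = 2 - 1*(-110592) = 2 + 110592 = 110594)
z = -10034/106449 (z = (-100560 + 110594)/(-102569 + (20*75 + 20*(-269))) = 10034/(-102569 + (1500 - 5380)) = 10034/(-102569 - 3880) = 10034/(-106449) = 10034*(-1/106449) = -10034/106449 ≈ -0.094261)
1/((z + 129486) - 107482) - 1*(-500087) = 1/((-10034/106449 + 129486) - 107482) - 1*(-500087) = 1/(13783645180/106449 - 107482) + 500087 = 1/(2342293762/106449) + 500087 = 106449/2342293762 + 500087 = 1171350660663743/2342293762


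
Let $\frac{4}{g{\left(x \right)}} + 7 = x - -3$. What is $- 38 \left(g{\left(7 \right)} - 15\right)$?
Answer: $\frac{1558}{3} \approx 519.33$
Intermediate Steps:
$g{\left(x \right)} = \frac{4}{-4 + x}$ ($g{\left(x \right)} = \frac{4}{-7 + \left(x - -3\right)} = \frac{4}{-7 + \left(x + 3\right)} = \frac{4}{-7 + \left(3 + x\right)} = \frac{4}{-4 + x}$)
$- 38 \left(g{\left(7 \right)} - 15\right) = - 38 \left(\frac{4}{-4 + 7} - 15\right) = - 38 \left(\frac{4}{3} - 15\right) = \left(-38\right) \left(- \frac{41}{3}\right) = \frac{1558}{3}$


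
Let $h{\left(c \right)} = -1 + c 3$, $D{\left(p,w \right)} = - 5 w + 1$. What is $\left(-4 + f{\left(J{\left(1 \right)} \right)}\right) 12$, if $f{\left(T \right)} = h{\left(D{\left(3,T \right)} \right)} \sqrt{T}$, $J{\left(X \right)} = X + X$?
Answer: $-48 - 336 \sqrt{2} \approx -523.18$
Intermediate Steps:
$D{\left(p,w \right)} = 1 - 5 w$
$h{\left(c \right)} = -1 + 3 c$
$J{\left(X \right)} = 2 X$
$f{\left(T \right)} = \sqrt{T} \left(2 - 15 T\right)$ ($f{\left(T \right)} = \left(-1 + 3 \left(1 - 5 T\right)\right) \sqrt{T} = \left(-1 - \left(-3 + 15 T\right)\right) \sqrt{T} = \left(2 - 15 T\right) \sqrt{T} = \sqrt{T} \left(2 - 15 T\right)$)
$\left(-4 + f{\left(J{\left(1 \right)} \right)}\right) 12 = \left(-4 + \sqrt{2 \cdot 1} \left(2 - 15 \cdot 2 \cdot 1\right)\right) 12 = \left(-4 + \sqrt{2} \left(2 - 30\right)\right) 12 = \left(-4 + \sqrt{2} \left(-28\right)\right) 12 = \left(-4 - 28 \sqrt{2}\right) 12 = -48 - 336 \sqrt{2}$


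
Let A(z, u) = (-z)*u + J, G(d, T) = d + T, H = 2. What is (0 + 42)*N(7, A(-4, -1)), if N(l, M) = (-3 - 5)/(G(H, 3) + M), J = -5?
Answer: 84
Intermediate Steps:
G(d, T) = T + d
A(z, u) = -5 - u*z (A(z, u) = (-z)*u - 5 = -u*z - 5 = -5 - u*z)
N(l, M) = -8/(5 + M) (N(l, M) = (-3 - 5)/((3 + 2) + M) = -8/(5 + M))
(0 + 42)*N(7, A(-4, -1)) = (0 + 42)*(-8/(5 + (-5 - 1*(-1)*(-4)))) = 42*(-8/(5 + (-5 - 4))) = 42*(-8/(5 - 9)) = 42*(-8/(-4)) = 42*(-8*(-¼)) = 42*2 = 84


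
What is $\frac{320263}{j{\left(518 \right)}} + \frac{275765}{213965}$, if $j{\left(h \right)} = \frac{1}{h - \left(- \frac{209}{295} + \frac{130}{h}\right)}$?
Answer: $\frac{542893264865933979}{3269599165} \approx 1.6604 \cdot 10^{8}$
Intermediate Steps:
$j{\left(h \right)} = \frac{1}{\frac{209}{295} + h - \frac{130}{h}}$ ($j{\left(h \right)} = \frac{1}{h - \left(- \frac{209}{295} + \frac{130}{h}\right)} = \frac{1}{h + \left(- \frac{130}{h} + \frac{209}{295}\right)} = \frac{1}{h + \left(\frac{209}{295} - \frac{130}{h}\right)} = \frac{1}{\frac{209}{295} + h - \frac{130}{h}}$)
$\frac{320263}{j{\left(518 \right)}} + \frac{275765}{213965} = \frac{320263}{295 \cdot 518 \frac{1}{-38350 + 209 \cdot 518 + 295 \cdot 518^{2}}} + \frac{275765}{213965} = \frac{320263}{295 \cdot 518 \frac{1}{-38350 + 108262 + 295 \cdot 268324}} + 275765 \cdot \frac{1}{213965} = \frac{320263}{295 \cdot 518 \frac{1}{-38350 + 108262 + 79155580}} + \frac{55153}{42793} = \frac{320263}{295 \cdot 518 \cdot \frac{1}{79225492}} + \frac{55153}{42793} = \frac{320263}{\frac{76405}{39612746}} + \frac{55153}{42793} = 320263 \cdot \frac{39612746}{76405} + \frac{55153}{42793} = \frac{12686496872198}{76405} + \frac{55153}{42793} = \frac{542893264865933979}{3269599165}$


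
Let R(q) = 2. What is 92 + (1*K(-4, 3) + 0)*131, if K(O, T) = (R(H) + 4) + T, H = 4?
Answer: 1271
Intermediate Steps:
K(O, T) = 6 + T (K(O, T) = (2 + 4) + T = 6 + T)
92 + (1*K(-4, 3) + 0)*131 = 92 + (1*(6 + 3) + 0)*131 = 92 + (1*9 + 0)*131 = 92 + (9 + 0)*131 = 92 + 9*131 = 92 + 1179 = 1271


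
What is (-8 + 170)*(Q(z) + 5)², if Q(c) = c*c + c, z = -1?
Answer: 4050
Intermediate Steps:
Q(c) = c + c² (Q(c) = c² + c = c + c²)
(-8 + 170)*(Q(z) + 5)² = (-8 + 170)*(-(1 - 1) + 5)² = 162*(-1*0 + 5)² = 162*(0 + 5)² = 162*5² = 162*25 = 4050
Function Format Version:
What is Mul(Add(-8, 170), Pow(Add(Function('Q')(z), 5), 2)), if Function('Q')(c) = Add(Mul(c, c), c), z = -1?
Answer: 4050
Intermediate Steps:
Function('Q')(c) = Add(c, Pow(c, 2)) (Function('Q')(c) = Add(Pow(c, 2), c) = Add(c, Pow(c, 2)))
Mul(Add(-8, 170), Pow(Add(Function('Q')(z), 5), 2)) = Mul(Add(-8, 170), Pow(Add(Mul(-1, Add(1, -1)), 5), 2)) = Mul(162, Pow(Add(Mul(-1, 0), 5), 2)) = Mul(162, Pow(Add(0, 5), 2)) = Mul(162, Pow(5, 2)) = Mul(162, 25) = 4050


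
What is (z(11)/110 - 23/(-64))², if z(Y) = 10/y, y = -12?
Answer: 552049/4460544 ≈ 0.12376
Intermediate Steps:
z(Y) = -⅚ (z(Y) = 10/(-12) = 10*(-1/12) = -⅚)
(z(11)/110 - 23/(-64))² = (-⅚/110 - 23/(-64))² = (-⅚*1/110 - 23*(-1/64))² = (-1/132 + 23/64)² = (743/2112)² = 552049/4460544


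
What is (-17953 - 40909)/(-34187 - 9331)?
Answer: 29431/21759 ≈ 1.3526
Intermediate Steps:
(-17953 - 40909)/(-34187 - 9331) = -58862/(-43518) = -58862*(-1/43518) = 29431/21759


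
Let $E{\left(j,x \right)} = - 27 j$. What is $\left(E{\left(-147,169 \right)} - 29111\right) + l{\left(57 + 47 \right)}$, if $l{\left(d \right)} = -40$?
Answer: $-25182$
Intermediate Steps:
$\left(E{\left(-147,169 \right)} - 29111\right) + l{\left(57 + 47 \right)} = \left(\left(-27\right) \left(-147\right) - 29111\right) - 40 = \left(3969 - 29111\right) - 40 = -25142 - 40 = -25182$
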